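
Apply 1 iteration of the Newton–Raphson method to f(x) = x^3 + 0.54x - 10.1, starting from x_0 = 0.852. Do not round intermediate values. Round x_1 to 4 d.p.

4.1715

f'(x) = 3x^2 + 0.54
x_0 = 0.852000: f = -9.021450, f' = 2.717712 → x_1 = 0.852000 - (-9.021450)/(2.717712) = 4.171502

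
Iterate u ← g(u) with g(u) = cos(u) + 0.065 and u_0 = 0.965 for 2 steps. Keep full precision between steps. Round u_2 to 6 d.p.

u_1 = g(0.965000) = 0.634417
u_2 = g(0.634417) = 0.870417

0.870417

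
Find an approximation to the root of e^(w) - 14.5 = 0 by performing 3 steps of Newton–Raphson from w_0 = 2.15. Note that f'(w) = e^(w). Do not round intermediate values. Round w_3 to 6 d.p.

Newton update: w ← w − f(w)/f'(w).
w_0 = 2.150000: f = -5.915142, f' = 8.584858 → w_1 = 2.150000 - (-5.915142)/(8.584858) = 2.839020
w_1 = 2.839020: f = 2.599005, f' = 17.099005 → w_2 = 2.839020 - (2.599005)/(17.099005) = 2.687023
w_2 = 2.687023: f = 0.187883, f' = 14.687883 → w_3 = 2.687023 - (0.187883)/(14.687883) = 2.674231

2.674231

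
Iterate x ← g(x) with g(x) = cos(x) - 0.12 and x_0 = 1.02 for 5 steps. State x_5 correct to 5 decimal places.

0.63302

x_1 = g(1.020000) = 0.403366
x_2 = g(0.403366) = 0.799745
x_3 = g(0.799745) = 0.576890
x_4 = g(0.576890) = 0.718163
x_5 = g(0.718163) = 0.633016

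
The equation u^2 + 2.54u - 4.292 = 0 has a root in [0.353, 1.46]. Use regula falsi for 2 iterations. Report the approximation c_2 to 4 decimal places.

f(0.353000) = -3.270771, f(1.460000) = 1.548000
step 1: c = 1.104383, f(c) = -0.267204 < 0 → new bracket [1.104383, 1.460000]
step 2: c = 1.156731, f(c) = -0.015876 < 0 → new bracket [1.156731, 1.460000]

1.1567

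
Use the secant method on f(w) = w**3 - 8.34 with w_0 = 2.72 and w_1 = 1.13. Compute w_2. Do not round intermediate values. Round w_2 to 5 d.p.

1.71704

f(w_0) = 11.783648, f(w_1) = -6.897103
w_2 = 1.130000 - (-6.897103)·(1.130000 - 2.720000)/(-6.897103 - (11.783648)) = 1.717042; f(w_2) = -3.277756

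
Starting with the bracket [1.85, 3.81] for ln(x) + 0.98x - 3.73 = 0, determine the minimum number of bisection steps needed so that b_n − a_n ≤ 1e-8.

Initial width b − a = 3.81 − 1.85 = 1.960000.
After n steps the width is (b−a)/2^n; need (b−a)/2^n ≤ 1e-8.
So n ≥ log₂(1.960000/1e-8) = log₂(196000000.0000) ≈ 27.5463.
Hence n = 28.

28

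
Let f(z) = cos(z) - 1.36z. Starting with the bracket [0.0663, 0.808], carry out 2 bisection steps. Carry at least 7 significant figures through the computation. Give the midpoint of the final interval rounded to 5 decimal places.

0.52986

f(0.066300) = 0.907635, f(0.808000) = -0.407934 (opposite signs)
step 1: m = 0.437150, f(m) = 0.311438 > 0 → root in [0.437150, 0.808000]
step 2: m = 0.622575, f(m) = -0.034322 < 0 → root in [0.437150, 0.622575]
Midpoint of [0.437150, 0.622575] = 0.529863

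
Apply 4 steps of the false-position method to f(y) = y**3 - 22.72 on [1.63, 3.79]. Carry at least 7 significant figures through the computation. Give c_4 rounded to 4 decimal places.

False-position update: c = (a·f(b) − b·f(a))/(f(b) − f(a)); replace the endpoint whose sign matches f(c).
f(1.630000) = -18.389253, f(3.790000) = 31.719939
step 1: c = 2.422685, f(c) = -8.500293 < 0 → new bracket [2.422685, 3.790000]
step 2: c = 2.711658, f(c) = -2.780934 < 0 → new bracket [2.711658, 3.790000]
step 3: c = 2.798578, f(c) = -0.801438 < 0 → new bracket [2.798578, 3.790000]
step 4: c = 2.823010, f(c) = -0.222354 < 0 → new bracket [2.823010, 3.790000]

2.8230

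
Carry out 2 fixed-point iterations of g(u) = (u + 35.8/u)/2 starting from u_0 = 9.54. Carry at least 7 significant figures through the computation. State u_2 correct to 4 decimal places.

u_1 = g(9.540000) = 6.646310
u_2 = g(6.646310) = 6.016379

6.0164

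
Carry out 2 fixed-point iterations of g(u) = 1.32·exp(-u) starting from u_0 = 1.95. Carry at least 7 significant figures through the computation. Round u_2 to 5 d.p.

u_1 = g(1.950000) = 0.187802
u_2 = g(0.187802) = 1.093988

1.09399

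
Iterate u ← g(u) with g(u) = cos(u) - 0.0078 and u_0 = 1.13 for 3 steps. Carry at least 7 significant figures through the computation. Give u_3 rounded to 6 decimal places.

0.609293

u_1 = g(1.130000) = 0.418860
u_2 = g(0.418860) = 0.905753
u_3 = g(0.905753) = 0.609293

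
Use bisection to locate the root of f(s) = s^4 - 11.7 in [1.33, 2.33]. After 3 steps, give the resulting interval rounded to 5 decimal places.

[1.83000, 1.95500]

f(1.330000) = -8.570993, f(2.330000) = 17.772955 (opposite signs)
step 1: m = 1.830000, f(m) = -0.484869 < 0 → root in [1.830000, 2.330000]
step 2: m = 2.080000, f(m) = 7.017737 > 0 → root in [1.830000, 2.080000]
step 3: m = 1.955000, f(m) = 2.907875 > 0 → root in [1.830000, 1.955000]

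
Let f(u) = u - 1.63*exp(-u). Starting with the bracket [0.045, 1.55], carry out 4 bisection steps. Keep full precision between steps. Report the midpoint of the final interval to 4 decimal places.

f(0.045000) = -1.513276, f(1.550000) = 1.204036 (opposite signs)
step 1: m = 0.797500, f(m) = 0.063260 > 0 → root in [0.045000, 0.797500]
step 2: m = 0.421250, f(m) = -0.648398 < 0 → root in [0.421250, 0.797500]
step 3: m = 0.609375, f(m) = -0.276841 < 0 → root in [0.609375, 0.797500]
step 4: m = 0.703437, f(m) = -0.103219 < 0 → root in [0.703437, 0.797500]
Midpoint of [0.703437, 0.797500] = 0.750469

0.7505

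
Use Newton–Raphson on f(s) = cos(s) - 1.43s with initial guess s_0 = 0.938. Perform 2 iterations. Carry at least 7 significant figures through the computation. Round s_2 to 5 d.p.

f'(s) = -sin(s) - 1.43
s_0 = 0.938000: f = -0.749938, f' = -2.236377 → s_1 = 0.938000 - (-0.749938)/(-2.236377) = 0.602664
s_1 = 0.602664: f = -0.037981, f' = -1.996839 → s_2 = 0.602664 - (-0.037981)/(-1.996839) = 0.583643

0.58364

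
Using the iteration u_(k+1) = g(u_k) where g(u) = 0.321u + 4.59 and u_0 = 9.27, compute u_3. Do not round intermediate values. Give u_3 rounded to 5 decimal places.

u_1 = g(9.270000) = 7.565670
u_2 = g(7.565670) = 7.018580
u_3 = g(7.018580) = 6.842964

6.84296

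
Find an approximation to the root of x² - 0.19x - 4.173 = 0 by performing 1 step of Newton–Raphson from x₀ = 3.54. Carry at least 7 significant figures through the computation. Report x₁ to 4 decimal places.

2.4245

Newton update: x ← x − f(x)/f'(x).
f'(x) = 2x - 0.19
x_0 = 3.540000: f = 7.686000, f' = 6.890000 → x_1 = 3.540000 - (7.686000)/(6.890000) = 2.424470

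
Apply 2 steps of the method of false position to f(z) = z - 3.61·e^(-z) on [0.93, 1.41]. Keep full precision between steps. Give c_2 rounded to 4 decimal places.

1.1477

False-position update: c = (a·f(b) − b·f(a))/(f(b) − f(a)); replace the endpoint whose sign matches f(c).
f(0.930000) = -0.494339, f(1.410000) = 0.528643
step 1: c = 1.161952, f(c) = 0.032474 > 0 → new bracket [0.930000, 1.161952]
step 2: c = 1.147654, f(c) = 0.001911 > 0 → new bracket [0.930000, 1.147654]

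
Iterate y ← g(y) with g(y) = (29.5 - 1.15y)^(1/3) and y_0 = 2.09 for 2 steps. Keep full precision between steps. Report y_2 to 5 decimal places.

y_1 = g(2.090000) = 3.003570
y_2 = g(3.003570) = 2.964238

2.96424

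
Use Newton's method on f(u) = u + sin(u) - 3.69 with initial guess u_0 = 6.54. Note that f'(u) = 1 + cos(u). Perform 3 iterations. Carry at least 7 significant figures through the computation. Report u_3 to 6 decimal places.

4.690170

u_0 = 6.540000: f = 3.104001, f' = 1.967204 → u_1 = 6.540000 - (3.104001)/(1.967204) = 4.962125
u_1 = 4.962125: f = 0.303148, f' = 1.247149 → u_2 = 4.962125 - (0.303148)/(1.247149) = 4.719053
u_2 = 4.719053: f = 0.029075, f' = 1.006664 → u_3 = 4.719053 - (0.029075)/(1.006664) = 4.690170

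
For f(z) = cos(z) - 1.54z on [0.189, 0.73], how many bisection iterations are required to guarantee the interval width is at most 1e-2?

Initial width b − a = 0.73 − 0.189 = 0.541000.
After n steps the width is (b−a)/2^n; need (b−a)/2^n ≤ 1e-2.
So n ≥ log₂(0.541000/1e-2) = log₂(54.1000) ≈ 5.7576.
Hence n = 6.

6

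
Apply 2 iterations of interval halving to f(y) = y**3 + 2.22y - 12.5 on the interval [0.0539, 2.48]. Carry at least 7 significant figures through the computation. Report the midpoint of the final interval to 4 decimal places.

2.1767

f(0.053900) = -12.380185, f(2.480000) = 8.258592 (opposite signs)
step 1: m = 1.266950, f(m) = -7.653711 < 0 → root in [1.266950, 2.480000]
step 2: m = 1.873475, f(m) = -1.765160 < 0 → root in [1.873475, 2.480000]
Midpoint of [1.873475, 2.480000] = 2.176737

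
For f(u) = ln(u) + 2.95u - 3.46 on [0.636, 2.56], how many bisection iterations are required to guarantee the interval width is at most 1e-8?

Initial width b − a = 2.56 − 0.636 = 1.924000.
After n steps the width is (b−a)/2^n; need (b−a)/2^n ≤ 1e-8.
So n ≥ log₂(1.924000/1e-8) = log₂(192400000.0000) ≈ 27.5195.
Hence n = 28.

28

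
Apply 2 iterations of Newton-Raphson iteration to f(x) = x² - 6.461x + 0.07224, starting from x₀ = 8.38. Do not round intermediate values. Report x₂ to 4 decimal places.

f'(x) = 2x - 6.461
x_0 = 8.380000: f = 16.153460, f' = 10.299000 → x_1 = 8.380000 - (16.153460)/(10.299000) = 6.811551
x_1 = 6.811551: f = 2.460033, f' = 7.162101 → x_2 = 6.811551 - (2.460033)/(7.162101) = 6.468071

6.4681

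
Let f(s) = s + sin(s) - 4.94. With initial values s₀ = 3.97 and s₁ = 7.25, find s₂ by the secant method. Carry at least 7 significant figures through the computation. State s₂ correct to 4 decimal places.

5.1267

f(s_0) = -1.706856, f(s_1) = 3.133081
s_2 = 7.250000 - (3.133081)·(7.250000 - 3.970000)/(3.133081 - (-1.706856)) = 5.126727; f(s_2) = -0.728656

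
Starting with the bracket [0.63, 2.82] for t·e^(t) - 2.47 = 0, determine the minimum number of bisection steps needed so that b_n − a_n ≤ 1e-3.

12

Initial width b − a = 2.82 − 0.63 = 2.190000.
After n steps the width is (b−a)/2^n; need (b−a)/2^n ≤ 1e-3.
So n ≥ log₂(2.190000/1e-3) = log₂(2190.0000) ≈ 11.0967.
Hence n = 12.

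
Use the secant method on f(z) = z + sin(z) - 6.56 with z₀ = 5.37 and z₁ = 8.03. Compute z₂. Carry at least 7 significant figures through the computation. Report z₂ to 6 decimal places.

6.558157

f(z_0) = -1.981455, f(z_1) = 2.454549
z_2 = 8.030000 - (2.454549)·(8.030000 - 5.370000)/(2.454549 - (-1.981455)) = 6.558157; f(z_2) = 0.269677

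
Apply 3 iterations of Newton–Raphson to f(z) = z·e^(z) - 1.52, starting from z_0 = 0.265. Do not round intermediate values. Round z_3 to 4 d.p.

f'(z) = (z + 1)·e^(z)
z_0 = 0.265000: f = -1.174591, f' = 1.648840 → z_1 = 0.265000 - (-1.174591)/(1.648840) = 0.977374
z_1 = 0.977374: f = 1.077340, f' = 5.254809 → z_2 = 0.977374 - (1.077340)/(5.254809) = 0.772354
z_2 = 0.772354: f = 0.152036, f' = 3.836892 → z_3 = 0.772354 - (0.152036)/(3.836892) = 0.732729

0.7327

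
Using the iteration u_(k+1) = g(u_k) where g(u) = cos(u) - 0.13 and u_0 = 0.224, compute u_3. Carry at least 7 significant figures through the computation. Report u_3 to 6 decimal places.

0.730921

u_1 = g(0.224000) = 0.845017
u_2 = g(0.845017) = 0.533719
u_3 = g(0.533719) = 0.730921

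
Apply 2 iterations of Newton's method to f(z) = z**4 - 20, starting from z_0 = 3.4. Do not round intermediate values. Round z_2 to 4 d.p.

2.2685

Newton update: z ← z − f(z)/f'(z).
f'(z) = 4z**3
z_0 = 3.400000: f = 113.633600, f' = 157.216000 → z_1 = 3.400000 - (113.633600)/(157.216000) = 2.677214
z_1 = 2.677214: f = 31.372658, f' = 76.755414 → z_2 = 2.677214 - (31.372658)/(76.755414) = 2.268478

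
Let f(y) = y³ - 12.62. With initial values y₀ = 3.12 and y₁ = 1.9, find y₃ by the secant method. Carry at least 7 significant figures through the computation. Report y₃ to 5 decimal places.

f(y_0) = 17.751328, f(y_1) = -5.761000
y_2 = 1.900000 - (-5.761000)·(1.900000 - 3.120000)/(-5.761000 - (17.751328)) = 2.198925; f(y_2) = -1.987603
y_3 = 2.198925 - (-1.987603)·(2.198925 - 1.900000)/(-1.987603 - (-5.761000)) = 2.356381; f(y_3) = 0.463878

2.35638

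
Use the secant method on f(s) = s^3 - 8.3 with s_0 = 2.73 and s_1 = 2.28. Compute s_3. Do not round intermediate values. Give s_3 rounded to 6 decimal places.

f(s_0) = 12.046417, f(s_1) = 3.552352
s_2 = 2.280000 - (3.552352)·(2.280000 - 2.730000)/(3.552352 - (12.046417)) = 2.091803; f(s_2) = 0.852975
s_3 = 2.091803 - (0.852975)·(2.091803 - 2.280000)/(0.852975 - (3.552352)) = 2.032335; f(s_3) = 0.094322

2.032335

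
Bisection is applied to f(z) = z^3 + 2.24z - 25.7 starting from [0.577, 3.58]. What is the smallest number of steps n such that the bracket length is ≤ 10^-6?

22

Initial width b − a = 3.58 − 0.577 = 3.003000.
After n steps the width is (b−a)/2^n; need (b−a)/2^n ≤ 10^-6.
So n ≥ log₂(3.003000/10^-6) = log₂(3003000.0000) ≈ 21.5180.
Hence n = 22.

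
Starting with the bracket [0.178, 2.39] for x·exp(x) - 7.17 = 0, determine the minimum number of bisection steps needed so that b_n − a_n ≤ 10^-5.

18

Initial width b − a = 2.39 − 0.178 = 2.212000.
After n steps the width is (b−a)/2^n; need (b−a)/2^n ≤ 10^-5.
So n ≥ log₂(2.212000/10^-5) = log₂(221200.0000) ≈ 17.7550.
Hence n = 18.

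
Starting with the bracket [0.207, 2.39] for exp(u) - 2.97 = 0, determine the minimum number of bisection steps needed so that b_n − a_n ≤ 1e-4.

Initial width b − a = 2.39 − 0.207 = 2.183000.
After n steps the width is (b−a)/2^n; need (b−a)/2^n ≤ 1e-4.
So n ≥ log₂(2.183000/1e-4) = log₂(21830.0000) ≈ 14.4140.
Hence n = 15.

15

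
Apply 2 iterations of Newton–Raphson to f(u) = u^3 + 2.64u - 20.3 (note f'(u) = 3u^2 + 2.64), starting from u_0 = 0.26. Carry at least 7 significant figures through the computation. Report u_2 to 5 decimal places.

4.81819

Newton update: u ← u − f(u)/f'(u).
u_0 = 0.260000: f = -19.596024, f' = 2.842800 → u_1 = 0.260000 - (-19.596024)/(2.842800) = 7.153212
u_1 = 7.153212: f = 364.603243, f' = 156.145340 → u_2 = 7.153212 - (364.603243)/(156.145340) = 4.818188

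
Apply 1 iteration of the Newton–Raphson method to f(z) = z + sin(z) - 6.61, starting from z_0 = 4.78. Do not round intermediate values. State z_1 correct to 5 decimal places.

7.42877

Newton update: z ← z − f(z)/f'(z).
f'(z) = 1 + cos(z)
z_0 = 4.780000: f = -2.827715, f' = 1.067560 → z_1 = 4.780000 - (-2.827715)/(1.067560) = 7.428766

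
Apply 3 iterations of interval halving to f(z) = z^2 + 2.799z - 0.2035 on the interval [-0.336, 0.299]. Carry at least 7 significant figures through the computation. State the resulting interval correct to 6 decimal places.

[0.060875, 0.140250]

f(-0.336000) = -1.031068, f(0.299000) = 0.722802 (opposite signs)
step 1: m = -0.018500, f(m) = -0.254939 < 0 → root in [-0.018500, 0.299000]
step 2: m = 0.140250, f(m) = 0.208730 > 0 → root in [-0.018500, 0.140250]
step 3: m = 0.060875, f(m) = -0.029405 < 0 → root in [0.060875, 0.140250]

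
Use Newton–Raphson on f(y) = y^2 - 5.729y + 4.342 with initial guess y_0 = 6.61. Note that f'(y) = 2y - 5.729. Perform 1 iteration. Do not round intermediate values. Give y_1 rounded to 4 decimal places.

5.2530

y_0 = 6.610000: f = 10.165410, f' = 7.491000 → y_1 = 6.610000 - (10.165410)/(7.491000) = 5.252984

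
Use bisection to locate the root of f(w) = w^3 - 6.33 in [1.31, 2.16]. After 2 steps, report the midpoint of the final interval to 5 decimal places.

1.84125

f(1.310000) = -4.081909, f(2.160000) = 3.747696 (opposite signs)
step 1: m = 1.735000, f(m) = -1.107260 < 0 → root in [1.735000, 2.160000]
step 2: m = 1.947500, f(m) = 1.056393 > 0 → root in [1.735000, 1.947500]
Midpoint of [1.735000, 1.947500] = 1.841250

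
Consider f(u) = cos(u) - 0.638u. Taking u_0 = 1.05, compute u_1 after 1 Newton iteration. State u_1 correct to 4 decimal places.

Newton update: u ← u − f(u)/f'(u).
f'(u) = -sin(u) - 0.638
u_0 = 1.050000: f = -0.172329, f' = -1.505423 → u_1 = 1.050000 - (-0.172329)/(-1.505423) = 0.935528

0.9355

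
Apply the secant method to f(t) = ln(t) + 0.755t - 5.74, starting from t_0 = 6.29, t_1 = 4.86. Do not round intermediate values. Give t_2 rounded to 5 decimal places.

Secant update: t_(k+1) = t_k − f(t_k)·(t_k − t_(k-1))/(f(t_k) − f(t_(k-1))).
f(t_0) = 0.847911, f(t_1) = -0.489662
t_2 = 4.860000 - (-0.489662)·(4.860000 - 6.290000)/(-0.489662 - (0.847911)) = 5.383498; f(t_2) = 0.007879

5.38350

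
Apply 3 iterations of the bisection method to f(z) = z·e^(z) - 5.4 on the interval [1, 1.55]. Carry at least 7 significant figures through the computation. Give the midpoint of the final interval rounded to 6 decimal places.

1.378125

f(1.000000) = -2.681718, f(1.550000) = 1.902779 (opposite signs)
step 1: m = 1.275000, f(m) = -0.837156 < 0 → root in [1.275000, 1.550000]
step 2: m = 1.412500, f(m) = 0.400019 > 0 → root in [1.275000, 1.412500]
step 3: m = 1.343750, f(m) = -0.248880 < 0 → root in [1.343750, 1.412500]
Midpoint of [1.343750, 1.412500] = 1.378125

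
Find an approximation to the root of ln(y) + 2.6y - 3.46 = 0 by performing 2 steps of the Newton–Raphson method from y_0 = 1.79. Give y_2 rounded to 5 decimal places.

1.24610

Newton update: y ← y − f(y)/f'(y).
f'(y) = 1/y + 2.6
y_0 = 1.790000: f = 1.776216, f' = 3.158659 → y_1 = 1.790000 - (1.776216)/(3.158659) = 1.227668
y_1 = 1.227668: f = -0.062947, f' = 3.414553 → y_2 = 1.227668 - (-0.062947)/(3.414553) = 1.246103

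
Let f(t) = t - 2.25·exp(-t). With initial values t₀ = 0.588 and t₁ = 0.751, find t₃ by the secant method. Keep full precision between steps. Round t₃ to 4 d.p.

0.9073

f(t_0) = -0.661733, f(t_1) = -0.310762
t_2 = 0.751000 - (-0.310762)·(0.751000 - 0.588000)/(-0.310762 - (-0.661733)) = 0.895326; f(t_2) = -0.023741
t_3 = 0.895326 - (-0.023741)·(0.895326 - 0.751000)/(-0.023741 - (-0.310762)) = 0.907264; f(t_3) = -0.000896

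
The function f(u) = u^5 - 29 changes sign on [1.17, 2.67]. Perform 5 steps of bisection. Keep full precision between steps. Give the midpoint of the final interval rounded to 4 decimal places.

1.9434

f(1.170000) = -26.807552, f(2.670000) = 106.692645 (opposite signs)
step 1: m = 1.920000, f(m) = -2.908074 < 0 → root in [1.920000, 2.670000]
step 2: m = 2.295000, f(m) = 34.666863 > 0 → root in [1.920000, 2.295000]
step 3: m = 2.107500, f(m) = 12.575542 > 0 → root in [1.920000, 2.107500]
step 4: m = 2.013750, f(m) = 4.115229 > 0 → root in [1.920000, 2.013750]
step 5: m = 1.966875, f(m) = 0.436339 > 0 → root in [1.920000, 1.966875]
Midpoint of [1.920000, 1.966875] = 1.943437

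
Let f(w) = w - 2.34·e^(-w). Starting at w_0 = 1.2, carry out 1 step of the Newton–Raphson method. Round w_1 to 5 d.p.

f'(w) = 1 + 2.34·e^(-w)
w_0 = 1.200000: f = 0.495206, f' = 1.704794 → w_1 = 1.200000 - (0.495206)/(1.704794) = 0.909522

0.90952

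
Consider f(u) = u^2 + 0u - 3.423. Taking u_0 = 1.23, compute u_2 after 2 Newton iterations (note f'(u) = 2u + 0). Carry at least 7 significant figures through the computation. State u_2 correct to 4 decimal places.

u_0 = 1.230000: f = -1.910100, f' = 2.460000 → u_1 = 1.230000 - (-1.910100)/(2.460000) = 2.006463
u_1 = 2.006463: f = 0.602895, f' = 4.012927 → u_2 = 2.006463 - (0.602895)/(4.012927) = 1.856225

1.8562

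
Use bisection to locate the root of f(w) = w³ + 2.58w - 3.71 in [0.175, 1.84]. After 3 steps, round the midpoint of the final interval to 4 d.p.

f(0.175000) = -3.253141, f(1.840000) = 7.266704 (opposite signs)
step 1: m = 1.007500, f(m) = -0.087981 < 0 → root in [1.007500, 1.840000]
step 2: m = 1.423750, f(m) = 2.849307 > 0 → root in [1.007500, 1.423750]
step 3: m = 1.215625, f(m) = 1.222695 > 0 → root in [1.007500, 1.215625]
Midpoint of [1.007500, 1.215625] = 1.111563

1.1116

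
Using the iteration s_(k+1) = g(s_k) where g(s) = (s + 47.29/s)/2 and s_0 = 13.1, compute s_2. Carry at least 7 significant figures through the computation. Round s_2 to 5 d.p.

s_1 = g(13.100000) = 8.354962
s_2 = g(8.354962) = 7.007536

7.00754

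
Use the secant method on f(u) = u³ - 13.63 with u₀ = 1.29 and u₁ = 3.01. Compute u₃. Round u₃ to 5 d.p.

2.31473

f(u_0) = -11.483311, f(u_1) = 13.640901
u_2 = 3.010000 - (13.640901)·(3.010000 - 1.290000)/(13.640901 - (-11.483311)) = 2.076146; f(u_2) = -4.681019
u_3 = 2.076146 - (-4.681019)·(2.076146 - 3.010000)/(-4.681019 - (13.640901)) = 2.314734; f(u_3) = -1.227674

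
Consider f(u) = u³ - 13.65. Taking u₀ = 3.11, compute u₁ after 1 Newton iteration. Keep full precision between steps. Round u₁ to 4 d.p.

2.5438

Newton update: u ← u − f(u)/f'(u).
f'(u) = 3u²
u_0 = 3.110000: f = 16.430231, f' = 29.016300 → u_1 = 3.110000 - (16.430231)/(29.016300) = 2.543759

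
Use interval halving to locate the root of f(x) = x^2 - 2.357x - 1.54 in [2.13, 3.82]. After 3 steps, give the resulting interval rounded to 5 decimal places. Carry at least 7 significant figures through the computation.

f(2.130000) = -2.023510, f(3.820000) = 4.048660 (opposite signs)
step 1: m = 2.975000, f(m) = 0.298550 > 0 → root in [2.130000, 2.975000]
step 2: m = 2.552500, f(m) = -1.040986 < 0 → root in [2.552500, 2.975000]
step 3: m = 2.763750, f(m) = -0.415845 < 0 → root in [2.763750, 2.975000]

[2.76375, 2.97500]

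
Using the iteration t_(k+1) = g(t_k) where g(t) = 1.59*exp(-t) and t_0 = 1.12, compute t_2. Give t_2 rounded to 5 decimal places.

0.94644

t_1 = g(1.120000) = 0.518785
t_2 = g(0.518785) = 0.946437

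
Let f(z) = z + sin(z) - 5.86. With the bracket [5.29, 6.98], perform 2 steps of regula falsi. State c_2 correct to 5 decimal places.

6.07135

f(5.290000) = -1.407769, f(6.980000) = 1.761778
step 1: c = 6.040621, f(c) = -0.059571 < 0 → new bracket [6.040621, 6.980000]
step 2: c = 6.071346, f(c) = 0.001087 > 0 → new bracket [6.040621, 6.071346]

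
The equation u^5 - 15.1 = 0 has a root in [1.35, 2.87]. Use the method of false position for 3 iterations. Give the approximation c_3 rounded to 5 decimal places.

1.55764

False-position update: c = (a·f(b) − b·f(a))/(f(b) − f(a)); replace the endpoint whose sign matches f(c).
f(1.350000) = -10.615967, f(2.870000) = 179.619517
step 1: c = 1.434823, f(c) = -9.018775 < 0 → new bracket [1.434823, 2.870000]
step 2: c = 1.503438, f(c) = -7.418819 < 0 → new bracket [1.503438, 2.870000]
step 3: c = 1.557643, f(c) = -5.930641 < 0 → new bracket [1.557643, 2.870000]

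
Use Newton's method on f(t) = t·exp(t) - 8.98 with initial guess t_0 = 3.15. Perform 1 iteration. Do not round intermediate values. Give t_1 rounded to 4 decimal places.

2.4837

Newton update: t ← t − f(t)/f'(t).
f'(t) = (t + 1)·exp(t)
t_0 = 3.150000: f = 64.528603, f' = 96.844668 → t_1 = 3.150000 - (64.528603)/(96.844668) = 2.483690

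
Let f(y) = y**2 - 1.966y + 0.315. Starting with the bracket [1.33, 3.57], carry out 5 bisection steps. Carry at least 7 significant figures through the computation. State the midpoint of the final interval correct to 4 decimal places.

f(1.330000) = -0.530880, f(3.570000) = 6.041280 (opposite signs)
step 1: m = 2.450000, f(m) = 1.500800 > 0 → root in [1.330000, 2.450000]
step 2: m = 1.890000, f(m) = 0.171360 > 0 → root in [1.330000, 1.890000]
step 3: m = 1.610000, f(m) = -0.258160 < 0 → root in [1.610000, 1.890000]
step 4: m = 1.750000, f(m) = -0.063000 < 0 → root in [1.750000, 1.890000]
step 5: m = 1.820000, f(m) = 0.049280 > 0 → root in [1.750000, 1.820000]
Midpoint of [1.750000, 1.820000] = 1.785000

1.7850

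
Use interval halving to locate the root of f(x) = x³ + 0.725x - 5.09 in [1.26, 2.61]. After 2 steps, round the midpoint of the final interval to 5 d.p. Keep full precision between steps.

1.42875

f(1.260000) = -2.176124, f(2.610000) = 14.581831 (opposite signs)
step 1: m = 1.935000, f(m) = 3.557950 > 0 → root in [1.260000, 1.935000]
step 2: m = 1.597500, f(m) = 0.145017 > 0 → root in [1.260000, 1.597500]
Midpoint of [1.260000, 1.597500] = 1.428750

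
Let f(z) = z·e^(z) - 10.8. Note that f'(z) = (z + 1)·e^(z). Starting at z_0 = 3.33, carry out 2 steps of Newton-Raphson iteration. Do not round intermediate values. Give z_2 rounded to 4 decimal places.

2.1332

Newton update: z ← z − f(z)/f'(z).
z_0 = 3.330000: f = 82.234678, f' = 120.973020 → z_1 = 3.330000 - (82.234678)/(120.973020) = 2.650223
z_1 = 2.650223: f = 26.719724, f' = 51.676919 → z_2 = 2.650223 - (26.719724)/(51.676919) = 2.133170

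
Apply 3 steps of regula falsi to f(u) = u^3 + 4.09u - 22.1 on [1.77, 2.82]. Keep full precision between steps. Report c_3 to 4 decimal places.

2.3238

f(1.770000) = -9.315467, f(2.820000) = 11.859568
step 1: c = 2.231923, f(c) = -1.853150 < 0 → new bracket [2.231923, 2.820000]
step 2: c = 2.311396, f(c) = -0.297628 < 0 → new bracket [2.311396, 2.820000]
step 3: c = 2.323848, f(c) = -0.046057 < 0 → new bracket [2.323848, 2.820000]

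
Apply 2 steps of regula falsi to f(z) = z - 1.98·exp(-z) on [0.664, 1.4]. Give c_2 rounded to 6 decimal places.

0.848948

f(0.664000) = -0.355280, f(1.400000) = 0.911738
step 1: c = 0.870379, f(c) = 0.041170 > 0 → new bracket [0.664000, 0.870379]
step 2: c = 0.848948, f(c) = 0.001775 > 0 → new bracket [0.664000, 0.848948]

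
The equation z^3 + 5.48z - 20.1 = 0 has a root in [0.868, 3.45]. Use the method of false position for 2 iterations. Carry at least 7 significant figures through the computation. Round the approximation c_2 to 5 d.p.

1.86906

f(0.868000) = -14.689388, f(3.450000) = 39.869625
step 1: c = 1.563174, f(c) = -7.714172 < 0 → new bracket [1.563174, 3.450000]
step 2: c = 1.869062, f(c) = -3.328178 < 0 → new bracket [1.869062, 3.450000]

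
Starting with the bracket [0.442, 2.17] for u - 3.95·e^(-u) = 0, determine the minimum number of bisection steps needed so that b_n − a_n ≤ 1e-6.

21

Initial width b − a = 2.17 − 0.442 = 1.728000.
After n steps the width is (b−a)/2^n; need (b−a)/2^n ≤ 1e-6.
So n ≥ log₂(1.728000/1e-6) = log₂(1728000.0000) ≈ 20.7207.
Hence n = 21.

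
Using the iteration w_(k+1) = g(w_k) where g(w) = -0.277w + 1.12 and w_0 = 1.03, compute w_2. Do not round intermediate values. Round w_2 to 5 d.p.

0.88879

w_1 = g(1.030000) = 0.834690
w_2 = g(0.834690) = 0.888791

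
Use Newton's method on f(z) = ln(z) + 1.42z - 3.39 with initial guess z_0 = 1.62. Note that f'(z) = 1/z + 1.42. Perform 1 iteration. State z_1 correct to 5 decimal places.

1.91803

Newton update: z ← z − f(z)/f'(z).
z_0 = 1.620000: f = -0.607174, f' = 2.037284 → z_1 = 1.620000 - (-0.607174)/(2.037284) = 1.918031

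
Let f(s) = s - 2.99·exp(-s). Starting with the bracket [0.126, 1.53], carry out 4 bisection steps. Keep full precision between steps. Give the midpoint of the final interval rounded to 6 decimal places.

f(0.126000) = -2.510028, f(1.530000) = 0.882558 (opposite signs)
step 1: m = 0.828000, f(m) = -0.478398 < 0 → root in [0.828000, 1.530000]
step 2: m = 1.179000, f(m) = 0.259317 > 0 → root in [0.828000, 1.179000]
step 3: m = 1.003500, f(m) = -0.092616 < 0 → root in [1.003500, 1.179000]
step 4: m = 1.091250, f(m) = 0.087219 > 0 → root in [1.003500, 1.091250]
Midpoint of [1.003500, 1.091250] = 1.047375

1.047375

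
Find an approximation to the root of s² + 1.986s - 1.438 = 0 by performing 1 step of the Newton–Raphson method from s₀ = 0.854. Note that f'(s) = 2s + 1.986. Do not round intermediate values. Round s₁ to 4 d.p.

0.5867

s_0 = 0.854000: f = 0.987360, f' = 3.694000 → s_1 = 0.854000 - (0.987360)/(3.694000) = 0.586713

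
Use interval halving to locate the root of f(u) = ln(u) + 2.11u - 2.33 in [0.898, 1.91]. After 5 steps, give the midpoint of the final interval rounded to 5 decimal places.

1.07194

f(0.898000) = -0.542805, f(1.910000) = 2.347203 (opposite signs)
step 1: m = 1.404000, f(m) = 0.971765 > 0 → root in [0.898000, 1.404000]
step 2: m = 1.151000, f(m) = 0.239241 > 0 → root in [0.898000, 1.151000]
step 3: m = 1.024500, f(m) = -0.144100 < 0 → root in [1.024500, 1.151000]
step 4: m = 1.087750, f(m) = 0.049264 > 0 → root in [1.024500, 1.087750]
step 5: m = 1.056125, f(m) = -0.046970 < 0 → root in [1.056125, 1.087750]
Midpoint of [1.056125, 1.087750] = 1.071937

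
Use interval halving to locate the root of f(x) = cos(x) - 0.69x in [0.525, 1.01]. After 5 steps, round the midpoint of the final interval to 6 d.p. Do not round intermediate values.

0.896328

f(0.525000) = 0.503074, f(1.010000) = -0.165039 (opposite signs)
step 1: m = 0.767500, f(m) = 0.190074 > 0 → root in [0.767500, 1.010000]
step 2: m = 0.888750, f(m) = 0.017145 > 0 → root in [0.888750, 1.010000]
step 3: m = 0.949375, f(m) = -0.072877 < 0 → root in [0.888750, 0.949375]
step 4: m = 0.919063, f(m) = -0.027587 < 0 → root in [0.888750, 0.919063]
step 5: m = 0.903906, f(m) = -0.005150 < 0 → root in [0.888750, 0.903906]
Midpoint of [0.888750, 0.903906] = 0.896328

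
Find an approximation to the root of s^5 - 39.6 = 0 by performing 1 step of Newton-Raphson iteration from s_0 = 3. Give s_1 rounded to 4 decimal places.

f'(s) = 5s^4
s_0 = 3.000000: f = 203.400000, f' = 405.000000 → s_1 = 3.000000 - (203.400000)/(405.000000) = 2.497778

2.4978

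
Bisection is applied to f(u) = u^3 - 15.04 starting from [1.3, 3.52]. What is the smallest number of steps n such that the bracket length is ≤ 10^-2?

8

Initial width b − a = 3.52 − 1.3 = 2.220000.
After n steps the width is (b−a)/2^n; need (b−a)/2^n ≤ 10^-2.
So n ≥ log₂(2.220000/10^-2) = log₂(222.0000) ≈ 7.7944.
Hence n = 8.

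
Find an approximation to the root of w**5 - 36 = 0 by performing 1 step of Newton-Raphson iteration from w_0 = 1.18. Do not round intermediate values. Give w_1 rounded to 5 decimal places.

4.65768

Newton update: w ← w − f(w)/f'(w).
f'(w) = 5w**4
w_0 = 1.180000: f = -33.712242, f' = 9.693889 → w_1 = 1.180000 - (-33.712242)/(9.693889) = 4.657680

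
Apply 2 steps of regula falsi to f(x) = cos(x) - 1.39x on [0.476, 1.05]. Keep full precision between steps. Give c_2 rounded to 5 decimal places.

f(0.476000) = 0.227195, f(1.050000) = -0.961929
step 1: c = 0.585669, f(c) = 0.019263 > 0 → new bracket [0.585669, 1.050000]
step 2: c = 0.594785, f(c) = 0.001519 > 0 → new bracket [0.594785, 1.050000]

0.59478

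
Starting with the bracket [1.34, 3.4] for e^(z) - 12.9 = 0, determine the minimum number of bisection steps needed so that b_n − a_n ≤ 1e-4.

15

Initial width b − a = 3.4 − 1.34 = 2.060000.
After n steps the width is (b−a)/2^n; need (b−a)/2^n ≤ 1e-4.
So n ≥ log₂(2.060000/1e-4) = log₂(20600.0000) ≈ 14.3304.
Hence n = 15.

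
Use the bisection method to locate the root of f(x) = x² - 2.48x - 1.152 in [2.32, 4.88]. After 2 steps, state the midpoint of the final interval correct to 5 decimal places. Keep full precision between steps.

2.64000

f(2.320000) = -1.523200, f(4.880000) = 10.560000 (opposite signs)
step 1: m = 3.600000, f(m) = 2.880000 > 0 → root in [2.320000, 3.600000]
step 2: m = 2.960000, f(m) = 0.268800 > 0 → root in [2.320000, 2.960000]
Midpoint of [2.320000, 2.960000] = 2.640000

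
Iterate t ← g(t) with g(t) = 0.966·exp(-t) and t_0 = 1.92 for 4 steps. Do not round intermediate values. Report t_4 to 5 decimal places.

t_1 = g(1.920000) = 0.141622
t_2 = g(0.141622) = 0.838439
t_3 = g(0.838439) = 0.417684
t_4 = g(0.417684) = 0.636179

0.63618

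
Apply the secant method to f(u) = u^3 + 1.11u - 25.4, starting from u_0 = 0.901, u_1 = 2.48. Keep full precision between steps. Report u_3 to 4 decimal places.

2.7710

Secant update: u_(k+1) = u_k − f(u_k)·(u_k − u_(k-1))/(f(u_k) − f(u_(k-1))).
f(u_0) = -23.668457, f(u_1) = -7.394208
u_2 = 2.480000 - (-7.394208)·(2.480000 - 0.901000)/(-7.394208 - (-23.668457)) = 3.197419; f(u_2) = 10.837908
u_3 = 3.197419 - (10.837908)·(3.197419 - 2.480000)/(10.837908 - (-7.394208)) = 2.770956; f(u_3) = -1.048291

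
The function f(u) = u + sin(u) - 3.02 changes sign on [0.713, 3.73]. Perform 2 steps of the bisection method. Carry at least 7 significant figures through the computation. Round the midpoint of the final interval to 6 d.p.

2.598625

f(0.713000) = -1.652894, f(3.730000) = 0.154963 (opposite signs)
step 1: m = 2.221500, f(m) = -0.002842 < 0 → root in [2.221500, 3.730000]
step 2: m = 2.975750, f(m) = 0.120833 > 0 → root in [2.221500, 2.975750]
Midpoint of [2.221500, 2.975750] = 2.598625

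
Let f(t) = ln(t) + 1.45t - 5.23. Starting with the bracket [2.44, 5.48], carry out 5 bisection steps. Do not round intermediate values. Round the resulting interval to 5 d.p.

[2.82000, 2.91500]

f(2.440000) = -0.800002, f(5.480000) = 4.417105 (opposite signs)
step 1: m = 3.960000, f(m) = 1.888244 > 0 → root in [2.440000, 3.960000]
step 2: m = 3.200000, f(m) = 0.573151 > 0 → root in [2.440000, 3.200000]
step 3: m = 2.820000, f(m) = -0.104263 < 0 → root in [2.820000, 3.200000]
step 4: m = 3.010000, f(m) = 0.236440 > 0 → root in [2.820000, 3.010000]
step 5: m = 2.915000, f(m) = 0.066620 > 0 → root in [2.820000, 2.915000]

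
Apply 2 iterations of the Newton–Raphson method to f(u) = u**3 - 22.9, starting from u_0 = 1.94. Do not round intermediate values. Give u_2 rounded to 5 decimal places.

Newton update: u ← u − f(u)/f'(u).
f'(u) = 3u**2
u_0 = 1.940000: f = -15.598616, f' = 11.290800 → u_1 = 1.940000 - (-15.598616)/(11.290800) = 3.321533
u_1 = 3.321533: f = 13.745093, f' = 33.097750 → u_2 = 3.321533 - (13.745093)/(33.097750) = 2.906245

2.90625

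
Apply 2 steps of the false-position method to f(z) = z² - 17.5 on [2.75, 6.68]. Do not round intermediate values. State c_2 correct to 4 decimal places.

f(2.750000) = -9.937500, f(6.680000) = 27.122400
step 1: c = 3.803818, f(c) = -3.030972 < 0 → new bracket [3.803818, 6.680000]
step 2: c = 4.092927, f(c) = -0.747947 < 0 → new bracket [4.092927, 6.680000]

4.0929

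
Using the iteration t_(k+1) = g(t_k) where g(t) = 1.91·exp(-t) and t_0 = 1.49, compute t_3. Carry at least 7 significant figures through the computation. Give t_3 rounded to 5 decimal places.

0.55168

t_1 = g(1.490000) = 0.430462
t_2 = g(0.430462) = 1.241899
t_3 = g(1.241899) = 0.551675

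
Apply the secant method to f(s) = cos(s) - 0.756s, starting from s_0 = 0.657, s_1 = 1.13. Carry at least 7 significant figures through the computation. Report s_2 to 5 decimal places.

0.85015

Secant update: s_(k+1) = s_k − f(s_k)·(s_k − s_(k-1))/(f(s_k) − f(s_(k-1))).
f(s_0) = 0.295136, f(s_1) = -0.427620
s_2 = 1.130000 - (-0.427620)·(1.130000 - 0.657000)/(-0.427620 - (0.295136)) = 0.850149; f(s_2) = 0.017159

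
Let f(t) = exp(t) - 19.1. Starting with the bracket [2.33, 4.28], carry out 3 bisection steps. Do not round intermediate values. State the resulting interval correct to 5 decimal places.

[2.81750, 3.06125]

f(2.330000) = -8.822058, f(4.280000) = 53.140440 (opposite signs)
step 1: m = 3.305000, f(m) = 8.148542 > 0 → root in [2.330000, 3.305000]
step 2: m = 2.817500, f(m) = -2.365039 < 0 → root in [2.817500, 3.305000]
step 3: m = 3.061250, f(m) = 2.254233 > 0 → root in [2.817500, 3.061250]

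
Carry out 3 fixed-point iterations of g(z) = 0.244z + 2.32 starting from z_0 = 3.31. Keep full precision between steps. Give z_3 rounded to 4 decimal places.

z_1 = g(3.310000) = 3.127640
z_2 = g(3.127640) = 3.083144
z_3 = g(3.083144) = 3.072287

3.0723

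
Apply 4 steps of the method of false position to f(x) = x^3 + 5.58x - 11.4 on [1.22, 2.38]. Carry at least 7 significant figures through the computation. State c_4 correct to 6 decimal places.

1.469975

False-position update: c = (a·f(b) − b·f(a))/(f(b) − f(a)); replace the endpoint whose sign matches f(c).
f(1.220000) = -2.776552, f(2.380000) = 15.361672
step 1: c = 1.397570, f(c) = -0.871826 < 0 → new bracket [1.397570, 2.380000]
step 2: c = 1.450332, f(c) = -0.256433 < 0 → new bracket [1.450332, 2.380000]
step 3: c = 1.465596, f(c) = -0.073919 < 0 → new bracket [1.465596, 2.380000]
step 4: c = 1.469975, f(c) = -0.021182 < 0 → new bracket [1.469975, 2.380000]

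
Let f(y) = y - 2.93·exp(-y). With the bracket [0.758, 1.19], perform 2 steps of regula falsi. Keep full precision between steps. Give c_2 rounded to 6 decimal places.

1.038646

f(0.758000) = -0.615006, f(1.190000) = 0.298632
step 1: c = 1.048796, f(c) = 0.022244 > 0 → new bracket [0.758000, 1.048796]
step 2: c = 1.038646, f(c) = 0.001620 > 0 → new bracket [0.758000, 1.038646]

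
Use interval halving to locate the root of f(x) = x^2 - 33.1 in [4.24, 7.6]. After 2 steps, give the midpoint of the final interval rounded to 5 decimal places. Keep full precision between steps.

f(4.240000) = -15.122400, f(7.600000) = 24.660000 (opposite signs)
step 1: m = 5.920000, f(m) = 1.946400 > 0 → root in [4.240000, 5.920000]
step 2: m = 5.080000, f(m) = -7.293600 < 0 → root in [5.080000, 5.920000]
Midpoint of [5.080000, 5.920000] = 5.500000

5.50000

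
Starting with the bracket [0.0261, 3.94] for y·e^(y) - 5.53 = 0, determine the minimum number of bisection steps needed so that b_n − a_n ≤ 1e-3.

12

Initial width b − a = 3.94 − 0.0261 = 3.913900.
After n steps the width is (b−a)/2^n; need (b−a)/2^n ≤ 1e-3.
So n ≥ log₂(3.913900/1e-3) = log₂(3913.9000) ≈ 11.9344.
Hence n = 12.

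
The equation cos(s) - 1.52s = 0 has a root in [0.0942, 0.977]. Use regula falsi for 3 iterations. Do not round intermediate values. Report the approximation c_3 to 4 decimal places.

0.5579

f(0.094200) = 0.852382, f(0.977000) = -0.925528
step 1: c = 0.517440, f(c) = 0.082579 > 0 → new bracket [0.517440, 0.977000]
step 2: c = 0.555085, f(c) = 0.006126 > 0 → new bracket [0.555085, 0.977000]
step 3: c = 0.557859, f(c) = 0.000444 > 0 → new bracket [0.557859, 0.977000]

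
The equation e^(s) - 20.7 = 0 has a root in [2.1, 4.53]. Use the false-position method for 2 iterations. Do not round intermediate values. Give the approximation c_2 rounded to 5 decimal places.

2.68975

f(2.100000) = -12.533830, f(4.530000) = 72.058561
step 1: c = 2.460047, f(c) = -8.994642 < 0 → new bracket [2.460047, 4.530000]
step 2: c = 2.689754, f(c) = -5.971952 < 0 → new bracket [2.689754, 4.530000]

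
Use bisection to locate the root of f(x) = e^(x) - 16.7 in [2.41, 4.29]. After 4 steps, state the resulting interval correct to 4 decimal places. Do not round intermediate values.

f(2.410000) = -5.566039, f(4.290000) = 56.266468 (opposite signs)
step 1: m = 3.350000, f(m) = 11.802734 > 0 → root in [2.410000, 3.350000]
step 2: m = 2.880000, f(m) = 1.114273 > 0 → root in [2.410000, 2.880000]
step 3: m = 2.645000, f(m) = -2.616555 < 0 → root in [2.645000, 2.880000]
step 4: m = 2.762500, f(m) = -0.860608 < 0 → root in [2.762500, 2.880000]

[2.7625, 2.8800]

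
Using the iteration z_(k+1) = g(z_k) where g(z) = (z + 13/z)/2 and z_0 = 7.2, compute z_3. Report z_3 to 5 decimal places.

3.60663

z_1 = g(7.200000) = 4.502778
z_2 = g(4.502778) = 3.694942
z_3 = g(3.694942) = 3.606633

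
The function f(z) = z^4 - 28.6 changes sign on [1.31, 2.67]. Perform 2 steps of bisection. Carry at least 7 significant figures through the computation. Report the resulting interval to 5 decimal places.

f(1.310000) = -25.655001, f(2.670000) = 22.221215 (opposite signs)
step 1: m = 1.990000, f(m) = -12.917608 < 0 → root in [1.990000, 2.670000]
step 2: m = 2.330000, f(m) = 0.872955 > 0 → root in [1.990000, 2.330000]

[1.99000, 2.33000]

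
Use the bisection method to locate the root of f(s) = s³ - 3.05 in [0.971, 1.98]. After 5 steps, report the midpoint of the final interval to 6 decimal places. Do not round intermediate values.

f(0.971000) = -2.134501, f(1.980000) = 4.712392 (opposite signs)
step 1: m = 1.475500, f(m) = 0.162311 > 0 → root in [0.971000, 1.475500]
step 2: m = 1.223250, f(m) = -1.219601 < 0 → root in [1.223250, 1.475500]
step 3: m = 1.349375, f(m) = -0.593041 < 0 → root in [1.349375, 1.475500]
step 4: m = 1.412438, f(m) = -0.232216 < 0 → root in [1.412438, 1.475500]
step 5: m = 1.443969, f(m) = -0.039259 < 0 → root in [1.443969, 1.475500]
Midpoint of [1.443969, 1.475500] = 1.459734

1.459734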